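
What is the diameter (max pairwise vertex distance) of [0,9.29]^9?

Diagonal = √9 · 9.29 = 27.87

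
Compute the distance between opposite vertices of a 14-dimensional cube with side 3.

Diagonal = √14 · 3 ≈ 11.225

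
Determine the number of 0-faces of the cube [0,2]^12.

Choose 0 of 12 axes to span the face (C(12,0) = 1 way), then fix each of the remaining 12 coordinates at one of its two extreme values (2^12 = 4096 ways): 1·4096 = 4096.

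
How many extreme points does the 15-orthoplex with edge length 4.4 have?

Number of vertices = 2n = 30.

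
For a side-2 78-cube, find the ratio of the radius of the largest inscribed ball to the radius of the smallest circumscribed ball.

For an n-cube of any side s, the inradius is s/2 and the circumradius is s√n/2, so the ratio is 1/√78 ≈ 0.113228.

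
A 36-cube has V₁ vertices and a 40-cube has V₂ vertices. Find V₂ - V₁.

V₁ = 2^36 = 68719476736. V₂ = 2^40 = 1099511627776. V₂ - V₁ = 1030792151040.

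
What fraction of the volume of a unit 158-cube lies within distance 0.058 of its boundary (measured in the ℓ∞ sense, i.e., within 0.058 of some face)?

Shell fraction = 1 - (1-0.116)^158 ≈ 0.9999999965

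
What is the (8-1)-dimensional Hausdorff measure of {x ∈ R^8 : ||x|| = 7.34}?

The surface area of an n-ball is 2π^(n/2) r^(n-1) / Γ(n/2). For n=8, r=7.34: 3.72693e+07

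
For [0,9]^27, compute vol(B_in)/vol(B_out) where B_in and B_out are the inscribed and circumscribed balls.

V_in / V_out = (r_in/r_out)^27 = (1/√27)^27 = 27^(-27/2) ≈ 4.74886e-20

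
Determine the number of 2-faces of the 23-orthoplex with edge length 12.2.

Number of 2-faces = 2^(2+1) · C(23,2+1) = 8 · 1771 = 14168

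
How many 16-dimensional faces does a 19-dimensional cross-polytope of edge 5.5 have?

Each 16-face is the convex hull of 17 vertices, one chosen as ±e_i from each of 17 distinct axes: 2^17·C(19,17) = 22413312.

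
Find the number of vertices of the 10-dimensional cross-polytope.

Number of vertices = 2n = 20.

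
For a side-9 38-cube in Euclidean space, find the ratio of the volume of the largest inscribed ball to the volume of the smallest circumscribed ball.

V_in/V_out = n^(-n/2) = 38^(-38/2) ≈ 9.64077e-31.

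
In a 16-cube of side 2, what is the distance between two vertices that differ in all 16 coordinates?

Diagonal = √16 · 2 = 8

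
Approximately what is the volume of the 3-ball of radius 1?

V = 4·π/3 ≈ 4.18879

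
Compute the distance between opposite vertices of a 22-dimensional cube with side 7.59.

Diagonal = √22 · 7.59 ≈ 35.6003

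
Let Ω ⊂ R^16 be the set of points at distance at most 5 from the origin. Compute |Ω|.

V = 30517578125·π^8/8064 ≈ 3.59086e+10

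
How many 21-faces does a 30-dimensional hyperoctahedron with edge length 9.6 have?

Number of 21-faces = 2^(21+1) · C(30,21+1) = 4194304 · 5852925 = 24548946739200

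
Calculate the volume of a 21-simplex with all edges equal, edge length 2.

V_21 = √(22) · 2^21 / (21! · 2^(21/2)) ≈ 1.32948e-16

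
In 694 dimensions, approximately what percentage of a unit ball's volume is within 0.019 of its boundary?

1 - (1-0.019)^694 ≈ 0.9999983469 ≈ 99.999835%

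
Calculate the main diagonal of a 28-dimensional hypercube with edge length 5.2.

d = √(5.2² + 5.2² + ... + 5.2²) [28 terms] = √(28·5.2²) = 5.2√28 ≈ 27.5158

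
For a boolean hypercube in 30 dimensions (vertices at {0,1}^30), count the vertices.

An n-cube has 2^n vertices; for n = 30 that is 2^30 = 1073741824.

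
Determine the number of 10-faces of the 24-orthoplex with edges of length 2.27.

Each 10-face is the convex hull of 11 vertices, one chosen as ±e_i from each of 11 distinct axes: 2^11·C(24,11) = 5112102912.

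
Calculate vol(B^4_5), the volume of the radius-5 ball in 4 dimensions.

Volume = π^{4/2}·(5)^4/Γ(3) = 625·π^2/2 ≈ 3084.25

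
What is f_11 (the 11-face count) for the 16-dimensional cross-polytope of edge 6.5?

f_11(16-orthoplex) = 2^12 · (16 choose 12) = 7454720.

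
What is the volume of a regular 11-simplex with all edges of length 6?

V = (6^11 / 11!) · √((11+1) / 2^11) ≈ 0.695719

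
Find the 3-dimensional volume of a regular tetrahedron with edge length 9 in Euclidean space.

Volume = (√2/12) · 9³ = 85.9135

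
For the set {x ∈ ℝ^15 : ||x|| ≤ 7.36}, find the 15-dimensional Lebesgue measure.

Volume = π^{15/2}·(7.36)^15/Γ(17/2) ≈ 3.84235e+12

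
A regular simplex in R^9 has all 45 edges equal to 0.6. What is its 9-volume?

Volume = 0.6^9 · √(10/2^9) / 9! ≈ 3.88118e-09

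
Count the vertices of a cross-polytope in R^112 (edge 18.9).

Number of vertices = 2n = 224.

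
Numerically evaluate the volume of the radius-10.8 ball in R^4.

The n-ball volume is π^(n/2)·r^n/Γ(n/2+1). With n=4, r=10.8: V ≈ 67137.4.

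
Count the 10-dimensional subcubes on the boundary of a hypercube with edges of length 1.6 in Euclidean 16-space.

An n-cube has C(n,k)·2^(n-k) k-faces. Here C(16,10)·2^6 = 8008·64 = 512512.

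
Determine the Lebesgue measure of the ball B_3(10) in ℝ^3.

V_3(10) = π^(3/2) · (10)^3 / Γ(3/2 + 1) = 4000·π/3 ≈ 4188.79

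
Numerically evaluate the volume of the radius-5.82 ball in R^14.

Volume = π^{14/2}·(5.82)^14/Γ(8) ≈ 3.06578e+10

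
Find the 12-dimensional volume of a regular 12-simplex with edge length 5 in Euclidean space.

Volume = 5^12 · √(13/2^12) / 12! ≈ 0.0287141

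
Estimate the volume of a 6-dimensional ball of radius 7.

Volume = π^{6/2}·(7)^6/Γ(4) = 117649·π^3/6 ≈ 607976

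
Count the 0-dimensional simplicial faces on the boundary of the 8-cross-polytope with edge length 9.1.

f_0(8-orthoplex) = 2^1 · (8 choose 1) = 16.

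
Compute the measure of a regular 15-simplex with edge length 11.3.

V_15 = √(16) · 11.3^15 / (15! · 2^(15/2)) ≈ 105.685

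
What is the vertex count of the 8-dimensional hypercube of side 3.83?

The 8-cube has 2^8 = 256 vertices.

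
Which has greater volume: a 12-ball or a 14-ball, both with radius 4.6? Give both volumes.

V_12(4.6) ≈ 1.19856e+08. V_14(4.6) ≈ 1.13823e+09. The 14-ball is larger.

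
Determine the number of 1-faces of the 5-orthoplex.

Number of 1-faces = 2^(1+1) · C(5,1+1) = 4 · 10 = 40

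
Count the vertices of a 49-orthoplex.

An n-cross-polytope has 2n vertices; here n = 49, giving 98.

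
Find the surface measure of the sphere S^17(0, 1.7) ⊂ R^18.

S = n·V_n(r)/r = 18·V_18(1.7)/1.7 (volume-to-surface relation), giving 12231.8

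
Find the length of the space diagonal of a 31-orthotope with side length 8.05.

Diagonal = √31 · 8.05 ≈ 44.8205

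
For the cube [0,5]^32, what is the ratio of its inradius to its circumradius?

Ratio = (s/2)/(s√32/2) = 32^(-1/2) ≈ 0.176777.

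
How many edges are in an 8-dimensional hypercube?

Choose 1 of 8 axes to span the face (C(8,1) = 8 ways), then fix each of the remaining 7 coordinates at one of its two extreme values (2^7 = 128 ways): 8·128 = 1024.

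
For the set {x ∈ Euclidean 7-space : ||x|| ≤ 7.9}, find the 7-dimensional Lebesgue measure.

V_7(7.9) = π^(7/2) · (7.9)^7 / Γ(7/2 + 1) ≈ 9.0734e+06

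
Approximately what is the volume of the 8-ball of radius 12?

Volume = π^{8/2}·(12)^8/Γ(5) = 17915904·π^4 ≈ 1.74517e+09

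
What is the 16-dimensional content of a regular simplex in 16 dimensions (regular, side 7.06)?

V = (7.06^16 / 16!) · √((16+1) / 2^16) ≈ 0.0293251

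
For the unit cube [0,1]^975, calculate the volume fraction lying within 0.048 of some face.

Shell fraction = 1 - (1-0.096)^975 ≈ 1 - 1.837e-43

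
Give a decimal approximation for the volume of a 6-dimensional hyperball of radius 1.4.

Volume = π^{6/2}·(1.4)^6/Γ(4) ≈ 38.9105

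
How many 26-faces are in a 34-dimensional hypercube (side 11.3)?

Number of 26-faces = C(34,26) · 2^(34-26) = 18156204 · 256 = 4647988224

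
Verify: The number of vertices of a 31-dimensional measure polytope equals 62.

False. The 31-cube has 2^31 = 2147483648 vertices.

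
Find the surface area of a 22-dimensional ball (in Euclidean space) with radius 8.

S = n·V_n(r)/r = 22·V_22(8)/8 (volume-to-surface relation), giving 72057594037927936·π^11/14175 ≈ 1.49556e+18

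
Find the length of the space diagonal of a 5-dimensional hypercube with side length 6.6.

The space diagonal of an n-cube of side s is s√n. Here 6.6·√5 ≈ 14.758.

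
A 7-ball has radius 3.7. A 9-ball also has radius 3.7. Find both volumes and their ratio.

V_7(3.7) ≈ 44853.1. V_9(3.7) ≈ 428680. Ratio V_7/V_9 ≈ 0.1046.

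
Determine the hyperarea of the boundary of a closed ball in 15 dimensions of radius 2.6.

The surface area of an n-ball is 2π^(n/2) r^(n-1) / Γ(n/2). For n=15, r=2.6: 3.69103e+06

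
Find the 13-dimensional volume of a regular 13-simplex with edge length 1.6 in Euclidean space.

V = (1.6^13 / 13!) · √((13+1) / 2^13) ≈ 2.98984e-09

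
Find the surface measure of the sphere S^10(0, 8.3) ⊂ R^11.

The surface area of an n-ball is 2π^(n/2) r^(n-1) / Γ(n/2). For n=11, r=8.3: 3.21572e+10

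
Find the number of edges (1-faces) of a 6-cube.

Choose 1 of 6 axes to span the face (C(6,1) = 6 ways), then fix each of the remaining 5 coordinates at one of its two extreme values (2^5 = 32 ways): 6·32 = 192.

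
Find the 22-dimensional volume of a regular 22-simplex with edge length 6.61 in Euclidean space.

V_22 = √(23) · 6.61^22 / (22! · 2^(22/2)) ≈ 2.30781e-06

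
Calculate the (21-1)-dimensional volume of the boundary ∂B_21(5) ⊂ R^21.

S = n·V_n(r)/r = 21·V_21(5)/5 (volume-to-surface relation), giving 7812500000000000·π^10/26189163 ≈ 2.79362e+13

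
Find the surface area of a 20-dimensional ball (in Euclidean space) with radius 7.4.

S_20(7.4) = 2·π^(20/2)·(7.4)^19 / Γ(20/2) ≈ 1.6911e+16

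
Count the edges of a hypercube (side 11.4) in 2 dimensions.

The 2-cube has n·2^(n-1) = 2·2^1 = 2·2 = 4 edges.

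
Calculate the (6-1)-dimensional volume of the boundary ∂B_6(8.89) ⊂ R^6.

S_6(8.89) = 2·π^(6/2)·(8.89)^5 / Γ(6/2) ≈ 1.7217e+06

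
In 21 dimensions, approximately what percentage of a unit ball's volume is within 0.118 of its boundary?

1 - (1-0.118)^21 ≈ 0.928412 ≈ 92.84%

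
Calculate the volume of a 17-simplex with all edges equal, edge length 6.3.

V = (6.3^17 / 17!) · √((17+1) / 2^17) ≈ 0.00127821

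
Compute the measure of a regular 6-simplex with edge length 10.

V_6 = √(7) · 10^6 / (6! · 2^(6/2)) ≈ 459.332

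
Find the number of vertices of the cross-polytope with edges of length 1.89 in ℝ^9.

Number of 0-faces = 2^(0+1) · C(9,0+1) = 2 · 9 = 18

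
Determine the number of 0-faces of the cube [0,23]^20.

Choose 0 of 20 axes to span the face (C(20,0) = 1 way), then fix each of the remaining 20 coordinates at one of its two extreme values (2^20 = 1048576 ways): 1·1048576 = 1048576.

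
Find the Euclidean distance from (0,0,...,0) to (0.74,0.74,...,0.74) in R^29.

d = √(0.74² + 0.74² + ... + 0.74²) [29 terms] = √(29·0.74²) = 0.74√29 ≈ 3.98502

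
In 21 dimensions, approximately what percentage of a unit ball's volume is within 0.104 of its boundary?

1 - (1-0.104)^21 ≈ 0.900352 ≈ 90.04%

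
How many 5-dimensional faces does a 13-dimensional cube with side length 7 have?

Number of 5-faces = C(13,5) · 2^(13-5) = 1287 · 256 = 329472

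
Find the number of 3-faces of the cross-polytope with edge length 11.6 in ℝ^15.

f_3(15-orthoplex) = 2^4 · (15 choose 4) = 21840.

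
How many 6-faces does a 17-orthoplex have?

Number of 6-faces = 2^(6+1) · C(17,6+1) = 128 · 19448 = 2489344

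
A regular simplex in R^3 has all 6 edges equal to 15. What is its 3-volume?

Volume = (√2/12) · 15³ = 397.748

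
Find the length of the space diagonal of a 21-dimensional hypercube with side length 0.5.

||(0.5,0.5,...,0.5)|| = √(21)·0.5 ≈ 2.29129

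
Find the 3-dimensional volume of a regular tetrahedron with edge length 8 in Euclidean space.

Volume = (√2/12) · 8³ = 60.3398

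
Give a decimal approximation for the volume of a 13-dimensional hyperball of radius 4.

V_13(4) = π^(13/2) · (4)^13 / Γ(13/2 + 1) = 8589934592·π^6/135135 ≈ 6.11113e+07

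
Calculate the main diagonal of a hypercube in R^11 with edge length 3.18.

d = √(3.18² + 3.18² + ... + 3.18²) [11 terms] = √(11·3.18²) = 3.18√11 ≈ 10.5469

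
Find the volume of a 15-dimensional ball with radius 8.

V = 9007199254740992·π^7/2027025 ≈ 1.34208e+13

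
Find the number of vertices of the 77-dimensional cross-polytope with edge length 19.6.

The 77-dimensional cross-polytope has 2n = 2·77 = 154 vertices.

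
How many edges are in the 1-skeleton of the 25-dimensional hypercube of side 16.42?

Number of 1-faces = C(25,1)·2^(25-1) = 25·16777216 = 419430400.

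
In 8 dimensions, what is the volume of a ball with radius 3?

V = 2187·π^4/8 ≈ 26629.2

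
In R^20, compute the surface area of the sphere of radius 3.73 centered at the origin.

S_20(3.73) = 2·π^(20/2)·(3.73)^19 / Γ(20/2) ≈ 3.7604e+10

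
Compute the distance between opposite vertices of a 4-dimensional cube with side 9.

d = √(9² + 9² + ... + 9²) [4 terms] = √(4·9²) = 9√4 = 18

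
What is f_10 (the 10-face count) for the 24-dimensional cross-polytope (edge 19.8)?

An n-cross-polytope has 2^(k+1)·C(n,k+1) k-faces. Here 2^11·C(24,11) = 2048·2496144 = 5112102912.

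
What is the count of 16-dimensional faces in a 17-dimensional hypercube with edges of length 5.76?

f_16(17-cube) = (17 choose 16) · 2^1 = 34.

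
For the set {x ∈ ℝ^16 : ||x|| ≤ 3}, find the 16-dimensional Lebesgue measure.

V_16(3) = π^(16/2) · (3)^16 / Γ(16/2 + 1) = 4782969·π^8/4480 ≈ 1.01302e+07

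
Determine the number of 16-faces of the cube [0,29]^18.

f_16(18-cube) = (18 choose 16) · 2^2 = 612.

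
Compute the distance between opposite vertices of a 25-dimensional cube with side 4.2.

||(4.2,4.2,...,4.2)|| = √(25)·4.2 = 21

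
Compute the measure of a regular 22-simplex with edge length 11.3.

Volume = 11.3^22 · √(23/2^22) / 22! ≈ 0.306544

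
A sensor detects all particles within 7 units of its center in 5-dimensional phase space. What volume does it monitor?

Volume = π^{5/2}·(7)^5/Γ(7/2) = 134456·π^2/15 ≈ 88468.5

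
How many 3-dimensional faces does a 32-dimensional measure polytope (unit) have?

An n-cube has C(n,k)·2^(n-k) k-faces. Here C(32,3)·2^29 = 4960·536870912 = 2662879723520.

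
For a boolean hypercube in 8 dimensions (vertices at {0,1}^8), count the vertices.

Number of vertices = 2^8 = 256.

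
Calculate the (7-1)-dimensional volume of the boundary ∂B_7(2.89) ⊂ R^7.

S = n·V_n(r)/r = 7·V_7(2.89)/2.89 (volume-to-surface relation), giving 19269.3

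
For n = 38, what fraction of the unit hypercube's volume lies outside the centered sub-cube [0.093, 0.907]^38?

The inner cube has side 1-2·0.093 = 0.814 and volume (0.814)^38 ≈ 0.0004015, so the shell holds 0.999598 of the volume.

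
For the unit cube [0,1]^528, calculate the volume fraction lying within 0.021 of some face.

Shell fraction = 1 - (1-0.042)^528 ≈ 1 - 1.449e-10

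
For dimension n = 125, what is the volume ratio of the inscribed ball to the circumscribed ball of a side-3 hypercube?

The radii are 3/2 and 3√125/2, so the volume ratio is (1/√125)^125 = 125^{-125/2} ≈ 8.77252e-132.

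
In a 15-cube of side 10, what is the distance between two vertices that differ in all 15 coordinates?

d = √(10² + 10² + ... + 10²) [15 terms] = √(15·10²) = 10√15 ≈ 38.7298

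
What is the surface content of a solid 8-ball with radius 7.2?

S_8(7.2) = 2·π^(8/2)·(7.2)^7 / Γ(8/2) ≈ 3.25691e+07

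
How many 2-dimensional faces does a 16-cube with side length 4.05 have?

Number of 2-faces = C(16,2) · 2^(16-2) = 120 · 16384 = 1966080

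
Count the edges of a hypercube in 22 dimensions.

An n-cube has n·2^(n-1) edges. With n = 22: 22·2097152 = 46137344.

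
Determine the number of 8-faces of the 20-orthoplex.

f_8(20-orthoplex) = 2^9 · (20 choose 9) = 85995520.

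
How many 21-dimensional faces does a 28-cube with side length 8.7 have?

Number of 21-faces = C(28,21) · 2^(28-21) = 1184040 · 128 = 151557120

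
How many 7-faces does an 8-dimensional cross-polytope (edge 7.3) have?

An n-cross-polytope has 2^(k+1)·C(n,k+1) k-faces. Here 2^8·C(8,8) = 256·1 = 256.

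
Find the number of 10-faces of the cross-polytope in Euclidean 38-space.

An n-cross-polytope has 2^(k+1)·C(n,k+1) k-faces. Here 2^11·C(38,11) = 2048·1203322288 = 2464404045824.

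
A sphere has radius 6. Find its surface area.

The surface area of an n-ball is 2π^(n/2) r^(n-1) / Γ(n/2). For n=3, r=6: 4πr² = 4π·(6)² ≈ 452.389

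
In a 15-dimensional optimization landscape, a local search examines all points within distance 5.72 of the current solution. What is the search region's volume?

The n-ball volume is π^(n/2)·r^n/Γ(n/2+1). With n=15, r=5.72: V ≈ 8.7573e+10.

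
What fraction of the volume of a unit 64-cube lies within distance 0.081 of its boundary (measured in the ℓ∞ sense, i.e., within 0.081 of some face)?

Shell fraction = 1 - (1-0.162)^64 ≈ 0.999988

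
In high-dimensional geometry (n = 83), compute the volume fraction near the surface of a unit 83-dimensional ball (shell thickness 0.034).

1 - (1-0.034)^83 ≈ 0.943363 ≈ 94.34%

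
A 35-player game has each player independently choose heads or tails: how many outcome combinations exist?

The 35-cube has 2^35 = 34359738368 vertices.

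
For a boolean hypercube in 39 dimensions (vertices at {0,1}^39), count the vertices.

Number of vertices = 2^39 = 549755813888.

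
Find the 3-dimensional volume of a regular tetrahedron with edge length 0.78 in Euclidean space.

Volume = (√2/12) · 0.78³ = 0.0559265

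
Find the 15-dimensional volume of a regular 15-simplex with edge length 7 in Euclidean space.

For a regular n-simplex with edge a, V = (a^n / n!)·√((n+1)/2^n). With a=7, n=15: V ≈ 0.0802243.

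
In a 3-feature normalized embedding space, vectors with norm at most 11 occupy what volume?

Volume = π^{3/2}·(11)^3/Γ(5/2) = 5324·π/3 ≈ 5575.28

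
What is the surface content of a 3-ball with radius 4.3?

S = n·V_n(r)/r = 3·V_3(4.3)/4.3 (volume-to-surface relation), giving 4πr² = 4π·(4.3)² ≈ 232.352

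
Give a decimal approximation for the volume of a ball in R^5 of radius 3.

V_5(3) = π^(5/2) · (3)^5 / Γ(5/2 + 1) = 648·π^2/5 ≈ 1279.1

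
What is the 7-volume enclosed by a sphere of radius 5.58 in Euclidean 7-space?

The n-ball volume is π^(n/2)·r^n/Γ(n/2+1). With n=7, r=5.58: V ≈ 795829.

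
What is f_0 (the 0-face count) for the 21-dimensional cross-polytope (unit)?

f_0(21-orthoplex) = 2^1 · (21 choose 1) = 42.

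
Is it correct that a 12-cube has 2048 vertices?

False. The 12-cube has 2^12 = 4096 vertices.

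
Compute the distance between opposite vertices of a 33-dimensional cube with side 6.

Diagonal = √33 · 6 ≈ 34.4674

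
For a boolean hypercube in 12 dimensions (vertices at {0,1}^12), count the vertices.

The 12-cube has 2^12 = 4096 vertices.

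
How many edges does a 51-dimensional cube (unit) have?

Number of 1-faces = C(51,1)·2^(51-1) = 51·1125899906842624 = 57420895248973824.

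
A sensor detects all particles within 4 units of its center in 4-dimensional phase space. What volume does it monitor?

The n-ball volume is π^(n/2)·r^n/Γ(n/2+1). With n=4, r=4: V = 128·π^2 ≈ 1263.31.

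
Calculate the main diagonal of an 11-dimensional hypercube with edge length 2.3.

The space diagonal of an n-cube of side s is s√n. Here 2.3·√11 ≈ 7.62824.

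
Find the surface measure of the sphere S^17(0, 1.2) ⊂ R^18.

S_18(1.2) = 2·π^(18/2)·(1.2)^17 / Γ(18/2) ≈ 32.805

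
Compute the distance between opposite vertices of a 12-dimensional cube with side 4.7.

d = √(4.7² + 4.7² + ... + 4.7²) [12 terms] = √(12·4.7²) = 4.7√12 ≈ 16.2813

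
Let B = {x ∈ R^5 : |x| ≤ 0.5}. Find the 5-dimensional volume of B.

V_5(0.5) = π^(5/2) · (0.5)^5 / Γ(5/2 + 1) = π^2/60 ≈ 0.164493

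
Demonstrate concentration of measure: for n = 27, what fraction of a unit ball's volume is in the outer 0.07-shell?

1 - (1-0.07)^27 ≈ 0.859058 ≈ 85.91%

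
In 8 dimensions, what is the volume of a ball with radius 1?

Volume = π^{8/2}·(1)^8/Γ(5) = π^4/24 ≈ 4.05871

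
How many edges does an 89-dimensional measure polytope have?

Each of the 2^89 = 618970019642690137449562112 vertices has degree 89; total edges = 89·2^89/2 = 27544165874099711116505513984.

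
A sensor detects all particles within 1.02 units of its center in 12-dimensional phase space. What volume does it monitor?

Volume = π^{12/2}·(1.02)^12/Γ(7) ≈ 1.69344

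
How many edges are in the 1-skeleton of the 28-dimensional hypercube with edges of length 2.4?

The 28-cube has n·2^(n-1) = 28·2^27 = 28·134217728 = 3758096384 edges.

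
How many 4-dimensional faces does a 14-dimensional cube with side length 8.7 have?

f_4(14-cube) = (14 choose 4) · 2^10 = 1025024.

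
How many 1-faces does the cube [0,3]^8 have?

The 8-cube has n·2^(n-1) = 8·2^7 = 8·128 = 1024 edges.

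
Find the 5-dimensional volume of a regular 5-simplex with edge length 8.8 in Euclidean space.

For a regular n-simplex with edge a, V = (a^n / n!)·√((n+1)/2^n). With a=8.8, n=5: V ≈ 190.429.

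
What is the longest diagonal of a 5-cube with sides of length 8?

The space diagonal of an n-cube of side s is s√n. Here 8·√5 ≈ 17.8885.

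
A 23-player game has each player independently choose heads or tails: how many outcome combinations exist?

The 23-cube has 2^23 = 8388608 vertices.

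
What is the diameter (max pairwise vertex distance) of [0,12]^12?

||(12,12,...,12)|| = √(12)·12 ≈ 41.5692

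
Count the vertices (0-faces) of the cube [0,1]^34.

The 34-cube has 2^34 = 17179869184 vertices.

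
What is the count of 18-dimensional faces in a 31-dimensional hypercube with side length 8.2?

An n-cube has C(n,k)·2^(n-k) k-faces. Here C(31,18)·2^13 = 206253075·8192 = 1689625190400.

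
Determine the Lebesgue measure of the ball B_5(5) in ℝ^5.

Volume = π^{5/2}·(5)^5/Γ(7/2) = 5000·π^2/3 ≈ 16449.3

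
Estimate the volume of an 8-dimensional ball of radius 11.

V_8(11) = π^(8/2) · (11)^8 / Γ(8/2 + 1) = 214358881·π^4/24 ≈ 8.70021e+08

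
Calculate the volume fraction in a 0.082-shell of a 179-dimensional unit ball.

Shell fraction = 1 - (1-0.082)^179 ≈ 0.9999997767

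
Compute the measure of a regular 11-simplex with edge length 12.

Volume = 12^11 · √(12/2^11) / 11! ≈ 1424.83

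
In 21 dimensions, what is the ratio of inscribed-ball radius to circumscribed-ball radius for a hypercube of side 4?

Ratio = (s/2)/(s√21/2) = 21^(-1/2) ≈ 0.218218.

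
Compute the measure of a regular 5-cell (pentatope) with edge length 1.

For a regular n-simplex with edge a, V = (a^n / n!)·√((n+1)/2^n). With a=1, n=4: V ≈ 0.0232924.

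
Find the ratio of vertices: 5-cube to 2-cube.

The 5-cube has 2^5 = 32 vertices. The 2-cube has 2^2 = 4 vertices. Ratio: 32/4 = 8.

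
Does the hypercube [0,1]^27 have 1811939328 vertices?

False. The 27-cube has 2^27 = 134217728 vertices.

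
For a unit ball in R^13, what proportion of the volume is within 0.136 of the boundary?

1 - (1-0.136)^13 ≈ 0.850487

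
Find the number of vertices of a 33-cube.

An n-cube has 2^n vertices; for n = 33 that is 2^33 = 8589934592.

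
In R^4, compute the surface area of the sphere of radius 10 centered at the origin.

|∂B_4(10)| = 2000·π^2 ≈ 19739.2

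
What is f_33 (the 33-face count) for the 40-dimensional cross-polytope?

Each 33-face is the convex hull of 34 vertices, one chosen as ±e_i from each of 34 distinct axes: 2^34·C(40,34) = 65942866278481920.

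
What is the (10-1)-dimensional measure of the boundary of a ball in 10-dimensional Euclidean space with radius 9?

|∂B_10(9)| = 129140163·π^5/4 ≈ 9.87986e+09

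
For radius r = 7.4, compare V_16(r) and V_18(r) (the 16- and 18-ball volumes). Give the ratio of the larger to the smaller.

V_16(7.4) ≈ 1.90277e+13, V_18(7.4) ≈ 3.63711e+14. The 18-ball is larger by a factor of 19.11.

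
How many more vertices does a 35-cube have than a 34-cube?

The 35-cube has 2^35 = 34359738368 vertices. The 34-cube has 2^34 = 17179869184 vertices. Difference: 34359738368 - 17179869184 = 17179869184.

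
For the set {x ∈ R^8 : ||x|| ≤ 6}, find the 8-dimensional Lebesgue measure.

Volume = π^{8/2}·(6)^8/Γ(5) = 69984·π^4 ≈ 6.81708e+06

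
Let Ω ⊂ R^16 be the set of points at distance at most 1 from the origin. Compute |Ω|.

V = π^8/40320 ≈ 0.235331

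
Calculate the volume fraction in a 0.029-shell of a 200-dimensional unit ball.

V(inner)/V(outer) = ((1-0.029)/1)^200 ≈ 0.002779, so the shell fraction is 0.997221.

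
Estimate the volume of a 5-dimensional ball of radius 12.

V_5(12) = π^(5/2) · (12)^5 / Γ(5/2 + 1) = 663552·π^2/5 ≈ 1.3098e+06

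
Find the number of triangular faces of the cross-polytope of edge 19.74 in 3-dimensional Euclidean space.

Number of 2-faces = 2^(2+1) · C(3,2+1) = 8 · 1 = 8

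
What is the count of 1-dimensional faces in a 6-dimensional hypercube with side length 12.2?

Choose 1 of 6 axes to span the face (C(6,1) = 6 ways), then fix each of the remaining 5 coordinates at one of its two extreme values (2^5 = 32 ways): 6·32 = 192.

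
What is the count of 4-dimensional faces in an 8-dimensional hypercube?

Number of 4-faces = C(8,4) · 2^(8-4) = 70 · 16 = 1120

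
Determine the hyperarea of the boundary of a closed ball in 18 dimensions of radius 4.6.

The surface area of an n-ball is 2π^(n/2) r^(n-1) / Γ(n/2). For n=18, r=4.6: 2.73364e+11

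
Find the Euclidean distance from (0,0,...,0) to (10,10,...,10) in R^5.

Diagonal = √5 · 10 ≈ 22.3607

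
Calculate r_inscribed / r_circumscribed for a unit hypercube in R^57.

r_in = 1/2 (half the side); r_out = 1√57/2 (half the diagonal). Ratio = 1/√57 ≈ 0.132453.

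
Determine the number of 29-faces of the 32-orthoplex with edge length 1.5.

f_29(32-orthoplex) = 2^30 · (32 choose 30) = 532575944704.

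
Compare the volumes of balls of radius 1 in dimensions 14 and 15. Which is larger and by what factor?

V_14(1) ≈ 0.599265, V_15(1) ≈ 0.381443. The 14-ball is larger by a factor of 1.571.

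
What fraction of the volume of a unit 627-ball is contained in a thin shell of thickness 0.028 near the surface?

V(inner)/V(outer) = ((1-0.028)/1)^627 ≈ 1.848e-08, so the shell fraction is 0.9999999815.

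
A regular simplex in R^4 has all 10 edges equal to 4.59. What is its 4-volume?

For a regular n-simplex with edge a, V = (a^n / n!)·√((n+1)/2^n). With a=4.59, n=4: V ≈ 10.3387.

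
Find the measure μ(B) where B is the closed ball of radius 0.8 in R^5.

V_5(0.8) = π^(5/2) · (0.8)^5 / Γ(5/2 + 1) ≈ 1.72484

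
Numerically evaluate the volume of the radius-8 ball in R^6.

V = 131072·π^3/3 ≈ 1.35468e+06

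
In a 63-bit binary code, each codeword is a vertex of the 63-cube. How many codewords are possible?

The 63-cube has 2^63 = 9223372036854775808 vertices.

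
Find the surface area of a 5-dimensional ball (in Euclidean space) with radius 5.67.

The surface area of an n-ball is 2π^(n/2) r^(n-1) / Γ(n/2). For n=5, r=5.67: 27202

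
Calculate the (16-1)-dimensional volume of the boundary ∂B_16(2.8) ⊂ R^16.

|∂B_16(2.8)| ≈ 1.91942e+07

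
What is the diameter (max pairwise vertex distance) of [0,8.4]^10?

Diagonal = √10 · 8.4 ≈ 26.5631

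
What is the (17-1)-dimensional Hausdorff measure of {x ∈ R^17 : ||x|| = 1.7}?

S = n·V_n(r)/r = 17·V_17(1.7)/1.7 (volume-to-surface relation), giving 11662.5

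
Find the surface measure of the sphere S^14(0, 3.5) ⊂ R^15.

The surface area of an n-ball is 2π^(n/2) r^(n-1) / Γ(n/2). For n=15, r=3.5: 96889010407·π^7/1235520 ≈ 2.3685e+08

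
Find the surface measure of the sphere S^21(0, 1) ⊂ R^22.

S = n·V_n(r)/r = 22·V_22(1)/1 (volume-to-surface relation), giving π^11/1814400 ≈ 0.162149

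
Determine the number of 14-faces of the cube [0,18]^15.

Number of 14-faces = C(15,14) · 2^(15-14) = 15 · 2 = 30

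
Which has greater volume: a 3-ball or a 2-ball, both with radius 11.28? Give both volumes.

V_3(11.28) ≈ 6011.96. V_2(11.28) ≈ 399.731. The 3-ball is larger.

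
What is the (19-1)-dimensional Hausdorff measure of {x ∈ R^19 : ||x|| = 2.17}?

S_19(2.17) = 2·π^(19/2)·(2.17)^18 / Γ(19/2) ≈ 1.00836e+06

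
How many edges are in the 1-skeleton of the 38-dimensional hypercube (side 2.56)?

Number of 1-faces = C(38,1)·2^(38-1) = 38·137438953472 = 5222680231936.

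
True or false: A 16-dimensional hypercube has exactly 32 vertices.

False. The 16-cube has 2^16 = 65536 vertices.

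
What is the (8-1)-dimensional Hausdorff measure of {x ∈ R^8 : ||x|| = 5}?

S_8(5) = 2·π^(8/2)·(5)^7 / Γ(8/2) = 78125·π^4/3 ≈ 2.5367e+06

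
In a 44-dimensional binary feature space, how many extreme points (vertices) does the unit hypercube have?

The 44-cube has 2^44 = 17592186044416 vertices.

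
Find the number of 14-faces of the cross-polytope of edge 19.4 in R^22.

f_14(22-orthoplex) = 2^15 · (22 choose 15) = 5588385792.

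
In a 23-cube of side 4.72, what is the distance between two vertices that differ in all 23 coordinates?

d = √(4.72² + 4.72² + ... + 4.72²) [23 terms] = √(23·4.72²) = 4.72√23 ≈ 22.6363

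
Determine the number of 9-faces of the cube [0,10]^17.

Choose 9 of 17 axes to span the face (C(17,9) = 24310 ways), then fix each of the remaining 8 coordinates at one of its two extreme values (2^8 = 256 ways): 24310·256 = 6223360.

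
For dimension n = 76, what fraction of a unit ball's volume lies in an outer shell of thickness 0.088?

1 - (1-0.088)^76 ≈ 0.999089 ≈ 99.91%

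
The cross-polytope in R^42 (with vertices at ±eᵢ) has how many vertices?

Number of vertices = 2n = 84.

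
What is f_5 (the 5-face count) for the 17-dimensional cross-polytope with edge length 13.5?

Number of 5-faces = 2^(5+1) · C(17,5+1) = 64 · 12376 = 792064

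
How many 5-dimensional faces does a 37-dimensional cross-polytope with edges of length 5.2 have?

Number of 5-faces = 2^(5+1) · C(37,5+1) = 64 · 2324784 = 148786176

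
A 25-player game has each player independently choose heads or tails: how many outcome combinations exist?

Each vertex is a binary string of length 25, so there are 2^25 = 33554432.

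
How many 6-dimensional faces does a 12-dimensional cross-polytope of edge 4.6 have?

Each 6-face is the convex hull of 7 vertices, one chosen as ±e_i from each of 7 distinct axes: 2^7·C(12,7) = 101376.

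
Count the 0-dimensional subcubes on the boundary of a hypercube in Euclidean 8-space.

f_0(8-cube) = (8 choose 0) · 2^8 = 256.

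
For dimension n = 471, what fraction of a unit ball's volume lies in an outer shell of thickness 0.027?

1 - (1-0.027)^471 ≈ 0.9999974815 ≈ 99.999748%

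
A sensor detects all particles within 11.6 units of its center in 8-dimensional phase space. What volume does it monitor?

V_8(11.6) = π^(8/2) · (11.6)^8 / Γ(8/2 + 1) ≈ 1.33061e+09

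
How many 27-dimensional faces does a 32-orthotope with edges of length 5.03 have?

f_27(32-cube) = (32 choose 27) · 2^5 = 6444032.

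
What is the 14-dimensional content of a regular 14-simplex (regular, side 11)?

V = (11^14 / 14!) · √((14+1) / 2^14) ≈ 131.803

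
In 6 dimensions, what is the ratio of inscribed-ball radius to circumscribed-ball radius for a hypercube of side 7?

Ratio = (s/2)/(s√6/2) = 6^(-1/2) ≈ 0.408248.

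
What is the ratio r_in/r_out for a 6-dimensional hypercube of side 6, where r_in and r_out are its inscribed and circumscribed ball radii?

r_in = 6/2 (half the side); r_out = 6√6/2 (half the diagonal). Ratio = 1/√6 ≈ 0.408248.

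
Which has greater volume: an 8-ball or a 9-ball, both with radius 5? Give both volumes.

V_8(5) ≈ 1.58543e+06. V_9(5) ≈ 6.4424e+06. The 9-ball is larger.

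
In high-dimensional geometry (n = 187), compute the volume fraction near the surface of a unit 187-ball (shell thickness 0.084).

1 - (1-0.084)^187 ≈ 0.9999999251 ≈ 99.999993%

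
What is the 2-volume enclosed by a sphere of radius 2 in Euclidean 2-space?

V = 4·π ≈ 12.5664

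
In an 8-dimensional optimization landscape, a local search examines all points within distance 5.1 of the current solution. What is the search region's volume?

The n-ball volume is π^(n/2)·r^n/Γ(n/2+1). With n=8, r=5.1: V ≈ 1.85759e+06.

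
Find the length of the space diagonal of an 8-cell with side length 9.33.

The space diagonal of an n-cube of side s is s√n. Here 9.33·√4 = 18.66.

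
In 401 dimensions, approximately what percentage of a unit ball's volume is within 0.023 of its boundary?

1 - (1-0.023)^401 ≈ 0.999911 ≈ 99.9911%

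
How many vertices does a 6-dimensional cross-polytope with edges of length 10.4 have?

Number of vertices = 2n = 12.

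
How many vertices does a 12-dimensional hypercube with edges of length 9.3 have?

The 12-cube has 2^12 = 4096 vertices.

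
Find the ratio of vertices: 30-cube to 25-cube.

The 30-cube has 2^30 = 1073741824 vertices. The 25-cube has 2^25 = 33554432 vertices. Ratio: 1073741824/33554432 = 32.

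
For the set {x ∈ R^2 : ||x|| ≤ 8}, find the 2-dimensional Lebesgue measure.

Volume = π^{2/2}·(8)^2/Γ(2) = 64·π ≈ 201.062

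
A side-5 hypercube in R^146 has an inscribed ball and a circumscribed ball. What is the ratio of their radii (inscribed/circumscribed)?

r_in / r_out = (5/2) / (5√146/2) = 1/√146 ≈ 0.0827606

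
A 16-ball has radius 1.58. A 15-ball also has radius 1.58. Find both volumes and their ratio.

V_16(1.58) ≈ 354.97. V_15(1.58) ≈ 364.155. Ratio V_16/V_15 ≈ 0.9748.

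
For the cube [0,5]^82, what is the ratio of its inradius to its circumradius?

r_in = 5/2 (half the side); r_out = 5√82/2 (half the diagonal). Ratio = 1/√82 ≈ 0.110432.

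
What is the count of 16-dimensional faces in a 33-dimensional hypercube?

Choose 16 of 33 axes to span the face (C(33,16) = 1166803110 ways), then fix each of the remaining 17 coordinates at one of its two extreme values (2^17 = 131072 ways): 1166803110·131072 = 152935217233920.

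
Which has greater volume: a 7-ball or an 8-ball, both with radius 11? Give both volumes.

V_7(11) ≈ 9.20723e+07. V_8(11) ≈ 8.70021e+08. The 8-ball is larger.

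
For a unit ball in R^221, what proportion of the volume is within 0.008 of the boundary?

V(inner)/V(outer) = ((1-0.008)/1)^221 ≈ 0.1695, so the shell fraction is 0.830535.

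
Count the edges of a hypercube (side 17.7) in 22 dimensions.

The 22-cube has n·2^(n-1) = 22·2^21 = 22·2097152 = 46137344 edges.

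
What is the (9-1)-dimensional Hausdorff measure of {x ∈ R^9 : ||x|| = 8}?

The surface area of an n-ball is 2π^(n/2) r^(n-1) / Γ(n/2). For n=9, r=8: 536870912·π^4/105 ≈ 4.98058e+08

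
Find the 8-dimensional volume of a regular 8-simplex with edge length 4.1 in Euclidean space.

V = (4.1^8 / 8!) · √((8+1) / 2^8) ≈ 0.371323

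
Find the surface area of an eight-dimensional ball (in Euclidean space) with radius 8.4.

The surface area of an n-ball is 2π^(n/2) r^(n-1) / Γ(n/2). For n=8, r=8.4: 9.58149e+07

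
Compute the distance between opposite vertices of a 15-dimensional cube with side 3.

d = √(3² + 3² + ... + 3²) [15 terms] = √(15·3²) = 3√15 ≈ 11.619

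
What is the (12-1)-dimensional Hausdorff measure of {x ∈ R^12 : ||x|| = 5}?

The surface area of an n-ball is 2π^(n/2) r^(n-1) / Γ(n/2). For n=12, r=5: 9765625·π^6/12 ≈ 7.82381e+08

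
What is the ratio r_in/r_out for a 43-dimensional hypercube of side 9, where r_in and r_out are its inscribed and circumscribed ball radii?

r_in / r_out = (9/2) / (9√43/2) = 1/√43 ≈ 0.152499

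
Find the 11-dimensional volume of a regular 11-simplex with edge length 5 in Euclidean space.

V = (5^11 / 11!) · √((11+1) / 2^11) ≈ 0.0936354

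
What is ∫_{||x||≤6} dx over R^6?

V_6(6) = π^(6/2) · (6)^6 / Γ(6/2 + 1) = 7776·π^3 ≈ 241105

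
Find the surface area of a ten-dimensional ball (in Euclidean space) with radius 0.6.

S_10(0.6) = 2·π^(10/2)·(0.6)^9 / Γ(10/2) ≈ 0.256998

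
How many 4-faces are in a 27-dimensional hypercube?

An n-cube has C(n,k)·2^(n-k) k-faces. Here C(27,4)·2^23 = 17550·8388608 = 147220070400.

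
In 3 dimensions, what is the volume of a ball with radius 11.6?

V_3(11.6) = π^(3/2) · (11.6)^3 / Γ(3/2 + 1) ≈ 6538.27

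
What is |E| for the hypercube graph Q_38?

An n-cube has n·2^(n-1) edges. With n = 38: 38·137438953472 = 5222680231936.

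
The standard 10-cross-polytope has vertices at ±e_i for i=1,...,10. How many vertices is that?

An n-cross-polytope has 2n vertices; here n = 10, giving 20.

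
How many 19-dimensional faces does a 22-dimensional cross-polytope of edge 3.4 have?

Each 19-face is the convex hull of 20 vertices, one chosen as ±e_i from each of 20 distinct axes: 2^20·C(22,20) = 242221056.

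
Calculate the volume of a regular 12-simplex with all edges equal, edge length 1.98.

Volume = 1.98^12 · √(13/2^12) / 12! ≈ 4.27009e-07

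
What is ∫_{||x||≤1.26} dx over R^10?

Volume = π^{10/2}·(1.26)^10/Γ(6) ≈ 25.7202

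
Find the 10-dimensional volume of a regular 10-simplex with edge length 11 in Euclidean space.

For a regular n-simplex with edge a, V = (a^n / n!)·√((n+1)/2^n). With a=11, n=10: V ≈ 740.816.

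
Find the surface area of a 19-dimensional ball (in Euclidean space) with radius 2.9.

S = n·V_n(r)/r = 19·V_19(2.9)/2.9 (volume-to-surface relation), giving 1.86425e+08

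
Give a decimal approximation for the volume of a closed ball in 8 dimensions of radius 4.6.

V_8(4.6) = π^(8/2) · (4.6)^8 / Γ(8/2 + 1) ≈ 813675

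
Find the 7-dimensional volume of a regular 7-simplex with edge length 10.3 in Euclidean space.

For a regular n-simplex with edge a, V = (a^n / n!)·√((n+1)/2^n). With a=10.3, n=7: V ≈ 610.056.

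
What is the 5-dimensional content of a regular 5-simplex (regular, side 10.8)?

V_5 = √(6) · 10.8^5 / (5! · 2^(5/2)) ≈ 530.198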